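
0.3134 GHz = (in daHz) 1 GHz = 1e+09 Hz, so 0.3134 GHz = 0.3134 * 1e+09 = 3.134e+08 Hz. 1 daHz = 10 Hz, so 3.134e+08 Hz = 3.134e+08 / 10 = 31340000 daHz ≈ 3.134e+07 daHz (4 s.f.). Final answer: 3.134e+07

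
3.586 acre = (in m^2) 1.451e+04. Check: 1 acre = 4046.8564 m^2, so 3.586 acre = 3.586 * 4046.8564 = 14512.027 m^2. Result: 14512.027 m^2 ≈ 1.451e+04 m^2 (4 s.f.).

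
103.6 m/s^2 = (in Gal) 1.036e+04. Check: 1 Gal = 0.01 m/s^2, so 103.6 m/s^2 = 103.6 / 0.01 = 10360 Gal ≈ 1.036e+04 Gal (4 s.f.).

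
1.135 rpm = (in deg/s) 1 rpm = 0.10471976 rad/s, so 1.135 rpm = 1.135 * 0.10471976 = 0.11885692 rad/s. 1 deg/s = 0.017453293 rad/s, so 0.11885692 rad/s = 0.11885692 / 0.017453293 = 6.81 deg/s. Final answer: 6.81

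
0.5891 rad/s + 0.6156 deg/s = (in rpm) 5.728. Check: 0.5891 rad/s is already in rad/s. 1 deg/s = 0.017453293 rad/s, so 0.6156 deg/s = 0.6156 * 0.017453293 = 0.010744247 rad/s. Sum: 0.5891 + 0.010744247 = 0.59984425 rad/s. 1 rpm = 0.10471976 rad/s, so 0.59984425 rad/s = 0.59984425 / 0.10471976 = 5.7280906 rpm ≈ 5.728 rpm (4 s.f.).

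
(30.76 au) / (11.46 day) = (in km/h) 1 au = 1.4959787e+11 m, so 30.76 au = 30.76 * 1.4959787e+11 = 4.6016305e+12 m. 1 day = 86400 s, so 11.46 day = 11.46 * 86400 = 990144 s. Combine: 4.6016305e+12 m / 990144 s = 4647435.6 m/s. 1 km/h = 0.27777778 m/s, so 4647435.6 m/s = 4647435.6 / 0.27777778 = 16730768 km/h ≈ 1.673e+07 km/h (4 s.f.). Final answer: 1.673e+07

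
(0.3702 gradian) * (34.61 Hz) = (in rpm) 1.922. Check: 1 gradian = 0.015707963 rad, so 0.3702 gradian = 0.3702 * 0.015707963 = 0.005815088 rad. 34.61 Hz is already in Hz. Combine: 0.005815088 rad * 34.61 Hz = 0.2012602 rad/s. 1 rpm = 0.10471976 rad/s, so 0.2012602 rad/s = 0.2012602 / 0.10471976 = 1.9218933 rpm ≈ 1.922 rpm (4 s.f.).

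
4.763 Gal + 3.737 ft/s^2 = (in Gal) 1 Gal = 0.01 m/s^2, so 4.763 Gal = 4.763 * 0.01 = 0.04763 m/s^2. 1 ft/s^2 = 0.3048 m/s^2, so 3.737 ft/s^2 = 3.737 * 0.3048 = 1.1390376 m/s^2. Sum: 0.04763 + 1.1390376 = 1.1866676 m/s^2. 1 Gal = 0.01 m/s^2, so 1.1866676 m/s^2 = 1.1866676 / 0.01 = 118.66676 Gal ≈ 118.7 Gal (4 s.f.). Final answer: 118.7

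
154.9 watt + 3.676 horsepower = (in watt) 154.9 watt = 154.9 W. 1 horsepower = 745.69987 W, so 3.676 horsepower = 3.676 * 745.69987 = 2741.1927 W. Sum: 154.9 + 2741.1927 = 2896.0927 W. 2896.0927 W = 2896.0927 watt ≈ 2896 watt (4 s.f.). Final answer: 2896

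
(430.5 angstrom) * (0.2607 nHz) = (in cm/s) 1.122e-15. Check: 1 angstrom = 1e-10 m, so 430.5 angstrom = 430.5 * 1e-10 = 4.305e-08 m. 1 nHz = 1e-09 Hz, so 0.2607 nHz = 0.2607 * 1e-09 = 2.607e-10 Hz. Combine: 4.305e-08 m * 2.607e-10 Hz = 1.1223135e-17 m/s. 1 cm/s = 0.01 m/s, so 1.1223135e-17 m/s = 1.1223135e-17 / 0.01 = 1.1223135e-15 cm/s ≈ 1.122e-15 cm/s (4 s.f.).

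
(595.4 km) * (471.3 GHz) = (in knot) 5.455e+17. Check: 1 km = 1000 m, so 595.4 km = 595.4 * 1000 = 595400 m. 1 GHz = 1e+09 Hz, so 471.3 GHz = 471.3 * 1e+09 = 4.713e+11 Hz. Combine: 595400 m * 4.713e+11 Hz = 2.8061202e+17 m/s. 1 knot = 0.51444444 m/s, so 2.8061202e+17 m/s = 2.8061202e+17 / 0.51444444 = 5.4546613e+17 knot ≈ 5.455e+17 knot (4 s.f.).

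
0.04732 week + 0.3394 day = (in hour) 1 week = 604800 s, so 0.04732 week = 0.04732 * 604800 = 28619.136 s. 1 day = 86400 s, so 0.3394 day = 0.3394 * 86400 = 29324.16 s. Sum: 28619.136 + 29324.16 = 57943.296 s. 1 hour = 3600 s, so 57943.296 s = 57943.296 / 3600 = 16.09536 hour ≈ 16.1 hour (4 s.f.). Final answer: 16.1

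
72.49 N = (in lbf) 1 lbf = 4.4482216 N, so 72.49 N = 72.49 / 4.4482216 = 16.2964 lbf ≈ 16.3 lbf (4 s.f.). Final answer: 16.3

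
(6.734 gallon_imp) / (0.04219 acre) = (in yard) 0.0001961. Check: 1 gallon_imp = 0.00454609 m^3, so 6.734 gallon_imp = 6.734 * 0.00454609 = 0.03061337 m^3. 1 acre = 4046.8564 m^2, so 0.04219 acre = 0.04219 * 4046.8564 = 170.73687 m^2. Combine: 0.03061337 m^3 / 170.73687 m^2 = 0.00017930146 m. 1 yard = 0.9144 m, so 0.00017930146 m = 0.00017930146 / 0.9144 = 0.00019608646 yard ≈ 0.0001961 yard (4 s.f.).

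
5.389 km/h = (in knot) 1 km/h = 0.27777778 m/s, so 5.389 km/h = 5.389 * 0.27777778 = 1.4969444 m/s. 1 knot = 0.51444444 m/s, so 1.4969444 m/s = 1.4969444 / 0.51444444 = 2.9098272 knot ≈ 2.91 knot (4 s.f.). Final answer: 2.91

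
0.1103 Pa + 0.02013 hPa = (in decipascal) 21.23. Check: 0.1103 Pa is already in Pa. 1 hPa = 100 Pa, so 0.02013 hPa = 0.02013 * 100 = 2.013 Pa. Sum: 0.1103 + 2.013 = 2.1233 Pa. 1 decipascal = 0.1 Pa, so 2.1233 Pa = 2.1233 / 0.1 = 21.233 decipascal ≈ 21.23 decipascal (4 s.f.).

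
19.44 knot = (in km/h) 36. Check: 1 knot = 0.51444444 m/s, so 19.44 knot = 19.44 * 0.51444444 = 10.0008 m/s. 1 km/h = 0.27777778 m/s, so 10.0008 m/s = 10.0008 / 0.27777778 = 36.00288 km/h ≈ 36 km/h (4 s.f.).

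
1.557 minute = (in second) 1 minute = 60 s, so 1.557 minute = 1.557 * 60 = 93.42 s. 93.42 s = 93.42 second. Final answer: 93.42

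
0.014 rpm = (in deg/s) 1 rpm = 0.10471976 rad/s, so 0.014 rpm = 0.014 * 0.10471976 = 0.0014660766 rad/s. 1 deg/s = 0.017453293 rad/s, so 0.0014660766 rad/s = 0.0014660766 / 0.017453293 = 0.084 deg/s. Final answer: 0.084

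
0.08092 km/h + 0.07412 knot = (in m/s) 1 km/h = 0.27777778 m/s, so 0.08092 km/h = 0.08092 * 0.27777778 = 0.022477778 m/s. 1 knot = 0.51444444 m/s, so 0.07412 knot = 0.07412 * 0.51444444 = 0.038130622 m/s. Sum: 0.022477778 + 0.038130622 = 0.0606084 m/s. Result: 0.0606084 m/s ≈ 0.06061 m/s (4 s.f.). Final answer: 0.06061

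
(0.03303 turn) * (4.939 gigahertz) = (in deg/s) 5.873e+10. Check: 1 turn = 6.2831853 rad, so 0.03303 turn = 0.03303 * 6.2831853 = 0.20753361 rad. 1 gigahertz = 1e+09 Hz, so 4.939 gigahertz = 4.939 * 1e+09 = 4.939e+09 Hz. Combine: 0.20753361 rad * 4.939e+09 Hz = 1.0250085e+09 rad/s. 1 deg/s = 0.017453293 rad/s, so 1.0250085e+09 rad/s = 1.0250085e+09 / 0.017453293 = 5.8728661e+10 deg/s ≈ 5.873e+10 deg/s (4 s.f.).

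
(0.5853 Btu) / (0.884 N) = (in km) 0.6986. Check: 1 Btu = 1055.0559 J, so 0.5853 Btu = 0.5853 * 1055.0559 = 617.52419 J. 0.884 N is already in N. Combine: 617.52419 J / 0.884 N = 698.55678 m. 1 km = 1000 m, so 698.55678 m = 698.55678 / 1000 = 0.69855678 km ≈ 0.6986 km (4 s.f.).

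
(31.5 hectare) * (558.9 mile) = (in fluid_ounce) 9.581e+15. Check: 1 hectare = 10000 m^2, so 31.5 hectare = 31.5 * 10000 = 315000 m^2. 1 mile = 1609.344 m, so 558.9 mile = 558.9 * 1609.344 = 899462.36 m. Combine: 315000 m^2 * 899462.36 m = 2.8333064e+11 m^3. 1 fluid_ounce = 2.957353e-05 m^3, so 2.8333064e+11 m^3 = 2.8333064e+11 / 2.957353e-05 = 9.5805488e+15 fluid_ounce ≈ 9.581e+15 fluid_ounce (4 s.f.).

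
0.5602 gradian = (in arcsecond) 1 gradian = 0.015707963 rad, so 0.5602 gradian = 0.5602 * 0.015707963 = 0.008799601 rad. 1 arcsecond = 4.8481368e-06 rad, so 0.008799601 rad = 0.008799601 / 4.8481368e-06 = 1815.048 arcsecond ≈ 1815 arcsecond (4 s.f.). Final answer: 1815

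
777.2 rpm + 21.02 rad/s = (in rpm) 1 rpm = 0.10471976 rad/s, so 777.2 rpm = 777.2 * 0.10471976 = 81.388194 rad/s. 21.02 rad/s is already in rad/s. Sum: 81.388194 + 21.02 = 102.40819 rad/s. 1 rpm = 0.10471976 rad/s, so 102.40819 rad/s = 102.40819 / 0.10471976 = 977.92621 rpm ≈ 977.9 rpm (4 s.f.). Final answer: 977.9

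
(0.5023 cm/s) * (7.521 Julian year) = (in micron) 1 cm/s = 0.01 m/s, so 0.5023 cm/s = 0.5023 * 0.01 = 0.005023 m/s. 1 Julian year = 31557600 s, so 7.521 Julian year = 7.521 * 31557600 = 2.3734471e+08 s. Combine: 0.005023 m/s * 2.3734471e+08 s = 1192182.5 m. 1 micron = 1e-06 m, so 1192182.5 m = 1192182.5 / 1e-06 = 1.1921825e+12 micron ≈ 1.192e+12 micron (4 s.f.). Final answer: 1.192e+12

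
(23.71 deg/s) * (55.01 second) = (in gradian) 1449. Check: 1 deg/s = 0.017453293 rad/s, so 23.71 deg/s = 23.71 * 0.017453293 = 0.41381757 rad/s. 55.01 second = 55.01 s. Combine: 0.41381757 rad/s * 55.01 s = 22.764104 rad. 1 gradian = 0.015707963 rad, so 22.764104 rad = 22.764104 / 0.015707963 = 1449.2079 gradian ≈ 1449 gradian (4 s.f.).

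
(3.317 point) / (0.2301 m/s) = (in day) 5.886e-08. Check: 1 point = 0.00035277778 m, so 3.317 point = 3.317 * 0.00035277778 = 0.0011701639 m. 0.2301 m/s is already in m/s. Combine: 0.0011701639 m / 0.2301 m/s = 0.005085458 s. 1 day = 86400 s, so 0.005085458 s = 0.005085458 / 86400 = 5.8859468e-08 day ≈ 5.886e-08 day (4 s.f.).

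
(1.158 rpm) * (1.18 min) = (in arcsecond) 1 rpm = 0.10471976 rad/s, so 1.158 rpm = 1.158 * 0.10471976 = 0.12126548 rad/s. 1 min = 60 s, so 1.18 min = 1.18 * 60 = 70.8 s. Combine: 0.12126548 rad/s * 70.8 s = 8.5855957 rad. 1 arcsecond = 4.8481368e-06 rad, so 8.5855957 rad = 8.5855957 / 4.8481368e-06 = 1770906.2 arcsecond ≈ 1.771e+06 arcsecond (4 s.f.). Final answer: 1.771e+06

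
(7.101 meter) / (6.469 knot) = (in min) 0.03556. Check: 7.101 meter = 7.101 m. 1 knot = 0.51444444 m/s, so 6.469 knot = 6.469 * 0.51444444 = 3.3279411 m/s. Combine: 7.101 m / 3.3279411 m/s = 2.1337517 s. 1 min = 60 s, so 2.1337517 s = 2.1337517 / 60 = 0.035562528 min ≈ 0.03556 min (4 s.f.).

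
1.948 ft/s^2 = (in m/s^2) 1 ft/s^2 = 0.3048 m/s^2, so 1.948 ft/s^2 = 1.948 * 0.3048 = 0.5937504 m/s^2. Result: 0.5937504 m/s^2 ≈ 0.5938 m/s^2 (4 s.f.). Final answer: 0.5938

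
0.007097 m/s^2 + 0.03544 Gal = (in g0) 0.0007598. Check: 0.007097 m/s^2 is already in m/s^2. 1 Gal = 0.01 m/s^2, so 0.03544 Gal = 0.03544 * 0.01 = 0.0003544 m/s^2. Sum: 0.007097 + 0.0003544 = 0.0074514 m/s^2. 1 g0 = 9.80665 m/s^2, so 0.0074514 m/s^2 = 0.0074514 / 9.80665 = 0.00075983134 g0 ≈ 0.0007598 g0 (4 s.f.).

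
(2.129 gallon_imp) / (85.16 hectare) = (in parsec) 3.683e-25. Check: 1 gallon_imp = 0.00454609 m^3, so 2.129 gallon_imp = 2.129 * 0.00454609 = 0.0096786256 m^3. 1 hectare = 10000 m^2, so 85.16 hectare = 85.16 * 10000 = 851600 m^2. Combine: 0.0096786256 m^3 / 851600 m^2 = 1.1365225e-08 m. 1 parsec = 3.0856776e+16 m, so 1.1365225e-08 m = 1.1365225e-08 / 3.0856776e+16 = 3.6832186e-25 parsec ≈ 3.683e-25 parsec (4 s.f.).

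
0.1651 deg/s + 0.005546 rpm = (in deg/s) 1 deg/s = 0.017453293 rad/s, so 0.1651 deg/s = 0.1651 * 0.017453293 = 0.0028815386 rad/s. 1 rpm = 0.10471976 rad/s, so 0.005546 rpm = 0.005546 * 0.10471976 = 0.00058077576 rad/s. Sum: 0.0028815386 + 0.00058077576 = 0.0034623144 rad/s. 1 deg/s = 0.017453293 rad/s, so 0.0034623144 rad/s = 0.0034623144 / 0.017453293 = 0.198376 deg/s ≈ 0.1984 deg/s (4 s.f.). Final answer: 0.1984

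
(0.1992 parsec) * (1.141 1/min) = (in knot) 2.272e+14. Check: 1 parsec = 3.0856776e+16 m, so 0.1992 parsec = 0.1992 * 3.0856776e+16 = 6.1466697e+15 m. 1 1/min = 0.016666667 Hz, so 1.141 1/min = 1.141 * 0.016666667 = 0.019016667 Hz. Combine: 6.1466697e+15 m * 0.019016667 Hz = 1.1688917e+14 m/s. 1 knot = 0.51444444 m/s, so 1.1688917e+14 m/s = 1.1688917e+14 / 0.51444444 = 2.2721437e+14 knot ≈ 2.272e+14 knot (4 s.f.).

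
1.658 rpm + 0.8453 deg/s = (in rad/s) 1 rpm = 0.10471976 rad/s, so 1.658 rpm = 1.658 * 0.10471976 = 0.17362535 rad/s. 1 deg/s = 0.017453293 rad/s, so 0.8453 deg/s = 0.8453 * 0.017453293 = 0.014753268 rad/s. Sum: 0.17362535 + 0.014753268 = 0.18837862 rad/s. Result: 0.18837862 rad/s ≈ 0.1884 rad/s (4 s.f.). Final answer: 0.1884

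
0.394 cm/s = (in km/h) 1 cm/s = 0.01 m/s, so 0.394 cm/s = 0.394 * 0.01 = 0.00394 m/s. 1 km/h = 0.27777778 m/s, so 0.00394 m/s = 0.00394 / 0.27777778 = 0.014184 km/h ≈ 0.01418 km/h (4 s.f.). Final answer: 0.01418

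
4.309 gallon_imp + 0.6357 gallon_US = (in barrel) 0.1383. Check: 1 gallon_imp = 0.00454609 m^3, so 4.309 gallon_imp = 4.309 * 0.00454609 = 0.019589102 m^3. 1 gallon_US = 0.0037854118 m^3, so 0.6357 gallon_US = 0.6357 * 0.0037854118 = 0.0024063863 m^3. Sum: 0.019589102 + 0.0024063863 = 0.021995488 m^3. 1 barrel = 0.15898729 m^3, so 0.021995488 m^3 = 0.021995488 / 0.15898729 = 0.13834746 barrel ≈ 0.1383 barrel (4 s.f.).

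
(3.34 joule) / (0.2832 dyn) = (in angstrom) 3.34 joule = 3.34 J. 1 dyn = 1e-05 N, so 0.2832 dyn = 0.2832 * 1e-05 = 2.832e-06 N. Combine: 3.34 J / 2.832e-06 N = 1179378.5 m. 1 angstrom = 1e-10 m, so 1179378.5 m = 1179378.5 / 1e-10 = 1.1793785e+16 angstrom ≈ 1.179e+16 angstrom (4 s.f.). Final answer: 1.179e+16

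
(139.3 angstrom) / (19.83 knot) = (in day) 1 angstrom = 1e-10 m, so 139.3 angstrom = 139.3 * 1e-10 = 1.393e-08 m. 1 knot = 0.51444444 m/s, so 19.83 knot = 19.83 * 0.51444444 = 10.201433 m/s. Combine: 1.393e-08 m / 10.201433 m/s = 1.3654944e-09 s. 1 day = 86400 s, so 1.3654944e-09 s = 1.3654944e-09 / 86400 = 1.5804333e-14 day ≈ 1.58e-14 day (4 s.f.). Final answer: 1.58e-14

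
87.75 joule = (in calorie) 20.97. Check: 87.75 joule = 87.75 J. 1 calorie = 4.184 J, so 87.75 J = 87.75 / 4.184 = 20.972753 calorie ≈ 20.97 calorie (4 s.f.).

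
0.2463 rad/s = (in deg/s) 1 deg/s = 0.017453293 rad/s, so 0.2463 rad/s = 0.2463 / 0.017453293 = 14.11195 deg/s ≈ 14.11 deg/s (4 s.f.). Final answer: 14.11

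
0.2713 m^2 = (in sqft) 2.92. Check: 1 sqft = 0.09290304 m^2, so 0.2713 m^2 = 0.2713 / 0.09290304 = 2.9202489 sqft ≈ 2.92 sqft (4 s.f.).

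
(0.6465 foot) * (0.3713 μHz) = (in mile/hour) 1 foot = 0.3048 m, so 0.6465 foot = 0.6465 * 0.3048 = 0.1970532 m. 1 μHz = 1e-06 Hz, so 0.3713 μHz = 0.3713 * 1e-06 = 3.713e-07 Hz. Combine: 0.1970532 m * 3.713e-07 Hz = 7.3165853e-08 m/s. 1 mile/hour = 0.44704 m/s, so 7.3165853e-08 m/s = 7.3165853e-08 / 0.44704 = 1.6366735e-07 mile/hour ≈ 1.637e-07 mile/hour (4 s.f.). Final answer: 1.637e-07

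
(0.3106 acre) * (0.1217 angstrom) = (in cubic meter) 1.53e-08. Check: 1 acre = 4046.8564 m^2, so 0.3106 acre = 0.3106 * 4046.8564 = 1256.9536 m^2. 1 angstrom = 1e-10 m, so 0.1217 angstrom = 0.1217 * 1e-10 = 1.217e-11 m. Combine: 1256.9536 m^2 * 1.217e-11 m = 1.5297125e-08 m^3. 1.5297125e-08 m^3 = 1.5297125e-08 cubic meter ≈ 1.53e-08 cubic meter (4 s.f.).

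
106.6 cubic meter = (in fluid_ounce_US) 106.6 cubic meter = 106.6 m^3. 1 fluid_ounce_US = 2.957353e-05 m^3, so 106.6 m^3 = 106.6 / 2.957353e-05 = 3604574.8 fluid_ounce_US ≈ 3.605e+06 fluid_ounce_US (4 s.f.). Final answer: 3.605e+06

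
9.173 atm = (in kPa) 929.5. Check: 1 atm = 101325 Pa, so 9.173 atm = 9.173 * 101325 = 929454.22 Pa. 1 kPa = 1000 Pa, so 929454.22 Pa = 929454.22 / 1000 = 929.45422 kPa ≈ 929.5 kPa (4 s.f.).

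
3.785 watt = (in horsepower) 0.005076. Check: 3.785 watt = 3.785 W. 1 horsepower = 745.69987 W, so 3.785 W = 3.785 / 745.69987 = 0.0050757686 horsepower ≈ 0.005076 horsepower (4 s.f.).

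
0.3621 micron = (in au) 2.42e-18. Check: 1 micron = 1e-06 m, so 0.3621 micron = 0.3621 * 1e-06 = 3.621e-07 m. 1 au = 1.4959787e+11 m, so 3.621e-07 m = 3.621e-07 / 1.4959787e+11 = 2.420489e-18 au ≈ 2.42e-18 au (4 s.f.).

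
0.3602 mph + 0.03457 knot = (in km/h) 1 mph = 0.44704 m/s, so 0.3602 mph = 0.3602 * 0.44704 = 0.16102381 m/s. 1 knot = 0.51444444 m/s, so 0.03457 knot = 0.03457 * 0.51444444 = 0.017784344 m/s. Sum: 0.16102381 + 0.017784344 = 0.17880815 m/s. 1 km/h = 0.27777778 m/s, so 0.17880815 m/s = 0.17880815 / 0.27777778 = 0.64370935 km/h ≈ 0.6437 km/h (4 s.f.). Final answer: 0.6437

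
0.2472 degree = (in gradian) 0.2747. Check: 1 degree = 0.017453293 rad, so 0.2472 degree = 0.2472 * 0.017453293 = 0.0043144539 rad. 1 gradian = 0.015707963 rad, so 0.0043144539 rad = 0.0043144539 / 0.015707963 = 0.27466667 gradian ≈ 0.2747 gradian (4 s.f.).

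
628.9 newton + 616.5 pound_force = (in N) 628.9 newton = 628.9 N. 1 pound_force = 4.4482216 N, so 616.5 pound_force = 616.5 * 4.4482216 = 2742.3286 N. Sum: 628.9 + 2742.3286 = 3371.2286 N. Result: 3371.2286 N ≈ 3371 N (4 s.f.). Final answer: 3371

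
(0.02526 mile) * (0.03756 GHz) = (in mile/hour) 1 mile = 1609.344 m, so 0.02526 mile = 0.02526 * 1609.344 = 40.652029 m. 1 GHz = 1e+09 Hz, so 0.03756 GHz = 0.03756 * 1e+09 = 37560000 Hz. Combine: 40.652029 m * 37560000 Hz = 1.5268902e+09 m/s. 1 mile/hour = 0.44704 m/s, so 1.5268902e+09 m/s = 1.5268902e+09 / 0.44704 = 3.4155562e+09 mile/hour ≈ 3.416e+09 mile/hour (4 s.f.). Final answer: 3.416e+09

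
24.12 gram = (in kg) 1 gram = 0.001 kg, so 24.12 gram = 24.12 * 0.001 = 0.02412 kg. Result: 0.02412 kg. Final answer: 0.02412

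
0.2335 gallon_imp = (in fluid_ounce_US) 1 gallon_imp = 0.00454609 m^3, so 0.2335 gallon_imp = 0.2335 * 0.00454609 = 0.001061512 m^3. 1 fluid_ounce_US = 2.957353e-05 m^3, so 0.001061512 m^3 = 0.001061512 / 2.957353e-05 = 35.893991 fluid_ounce_US ≈ 35.89 fluid_ounce_US (4 s.f.). Final answer: 35.89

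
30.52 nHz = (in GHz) 1 nHz = 1e-09 Hz, so 30.52 nHz = 30.52 * 1e-09 = 3.052e-08 Hz. 1 GHz = 1e+09 Hz, so 3.052e-08 Hz = 3.052e-08 / 1e+09 = 3.052e-17 GHz. Final answer: 3.052e-17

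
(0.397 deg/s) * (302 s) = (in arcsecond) 4.316e+05. Check: 1 deg/s = 0.017453293 rad/s, so 0.397 deg/s = 0.397 * 0.017453293 = 0.0069289571 rad/s. 302 s is already in s. Combine: 0.0069289571 rad/s * 302 s = 2.0925451 rad. 1 arcsecond = 4.8481368e-06 rad, so 2.0925451 rad = 2.0925451 / 4.8481368e-06 = 431618.4 arcsecond ≈ 4.316e+05 arcsecond (4 s.f.).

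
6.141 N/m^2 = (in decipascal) 6.141 N/m^2 = 6.141 Pa. 1 decipascal = 0.1 Pa, so 6.141 Pa = 6.141 / 0.1 = 61.41 decipascal. Final answer: 61.41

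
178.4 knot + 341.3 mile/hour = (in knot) 475. Check: 1 knot = 0.51444444 m/s, so 178.4 knot = 178.4 * 0.51444444 = 91.776889 m/s. 1 mile/hour = 0.44704 m/s, so 341.3 mile/hour = 341.3 * 0.44704 = 152.57475 m/s. Sum: 91.776889 + 152.57475 = 244.35164 m/s. 1 knot = 0.51444444 m/s, so 244.35164 m/s = 244.35164 / 0.51444444 = 474.98159 knot ≈ 475 knot (4 s.f.).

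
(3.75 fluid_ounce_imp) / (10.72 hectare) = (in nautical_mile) 5.367e-13. Check: 1 fluid_ounce_imp = 2.8413063e-05 m^3, so 3.75 fluid_ounce_imp = 3.75 * 2.8413063e-05 = 0.00010654898 m^3. 1 hectare = 10000 m^2, so 10.72 hectare = 10.72 * 10000 = 107200 m^2. Combine: 0.00010654898 m^3 / 107200 m^2 = 9.9392709e-10 m. 1 nautical_mile = 1852 m, so 9.9392709e-10 m = 9.9392709e-10 / 1852 = 5.366777e-13 nautical_mile ≈ 5.367e-13 nautical_mile (4 s.f.).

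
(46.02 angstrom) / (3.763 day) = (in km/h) 1 angstrom = 1e-10 m, so 46.02 angstrom = 46.02 * 1e-10 = 4.602e-09 m. 1 day = 86400 s, so 3.763 day = 3.763 * 86400 = 325123.2 s. Combine: 4.602e-09 m / 325123.2 s = 1.4154634e-14 m/s. 1 km/h = 0.27777778 m/s, so 1.4154634e-14 m/s = 1.4154634e-14 / 0.27777778 = 5.0956683e-14 km/h ≈ 5.096e-14 km/h (4 s.f.). Final answer: 5.096e-14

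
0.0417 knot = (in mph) 0.04799. Check: 1 knot = 0.51444444 m/s, so 0.0417 knot = 0.0417 * 0.51444444 = 0.021452333 m/s. 1 mph = 0.44704 m/s, so 0.021452333 m/s = 0.021452333 / 0.44704 = 0.047987503 mph ≈ 0.04799 mph (4 s.f.).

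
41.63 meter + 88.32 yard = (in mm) 41.63 meter = 41.63 m. 1 yard = 0.9144 m, so 88.32 yard = 88.32 * 0.9144 = 80.759808 m. Sum: 41.63 + 80.759808 = 122.38981 m. 1 mm = 0.001 m, so 122.38981 m = 122.38981 / 0.001 = 122389.81 mm ≈ 1.224e+05 mm (4 s.f.). Final answer: 1.224e+05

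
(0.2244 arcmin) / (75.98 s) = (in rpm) 8.204e-06. Check: 1 arcmin = 0.00029088821 rad, so 0.2244 arcmin = 0.2244 * 0.00029088821 = 6.5275314e-05 rad. 75.98 s is already in s. Combine: 6.5275314e-05 rad / 75.98 s = 8.5911179e-07 rad/s. 1 rpm = 0.10471976 rad/s, so 8.5911179e-07 rad/s = 8.5911179e-07 / 0.10471976 = 8.2039133e-06 rpm ≈ 8.204e-06 rpm (4 s.f.).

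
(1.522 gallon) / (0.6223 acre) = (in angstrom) 1 gallon = 0.0037854118 m^3, so 1.522 gallon = 1.522 * 0.0037854118 = 0.0057613967 m^3. 1 acre = 4046.8564 m^2, so 0.6223 acre = 0.6223 * 4046.8564 = 2518.3588 m^2. Combine: 0.0057613967 m^3 / 2518.3588 m^2 = 2.2877585e-06 m. 1 angstrom = 1e-10 m, so 2.2877585e-06 m = 2.2877585e-06 / 1e-10 = 22877.585 angstrom ≈ 2.288e+04 angstrom (4 s.f.). Final answer: 2.288e+04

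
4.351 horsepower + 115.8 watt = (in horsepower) 1 horsepower = 745.69987 W, so 4.351 horsepower = 4.351 * 745.69987 = 3244.5401 W. 115.8 watt = 115.8 W. Sum: 3244.5401 + 115.8 = 3360.3401 W. 1 horsepower = 745.69987 W, so 3360.3401 W = 3360.3401 / 745.69987 = 4.5062904 horsepower ≈ 4.506 horsepower (4 s.f.). Final answer: 4.506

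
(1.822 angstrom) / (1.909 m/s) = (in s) 1 angstrom = 1e-10 m, so 1.822 angstrom = 1.822 * 1e-10 = 1.822e-10 m. 1.909 m/s is already in m/s. Combine: 1.822e-10 m / 1.909 m/s = 9.544264e-11 s. Result: 9.544264e-11 s ≈ 9.544e-11 s (4 s.f.). Final answer: 9.544e-11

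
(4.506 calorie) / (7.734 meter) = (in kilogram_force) 0.2486. Check: 1 calorie = 4.184 J, so 4.506 calorie = 4.506 * 4.184 = 18.853104 J. 7.734 meter = 7.734 m. Combine: 18.853104 J / 7.734 m = 2.4376912 N. 1 kilogram_force = 9.80665 N, so 2.4376912 N = 2.4376912 / 9.80665 = 0.24857533 kilogram_force ≈ 0.2486 kilogram_force (4 s.f.).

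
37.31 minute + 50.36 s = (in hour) 1 minute = 60 s, so 37.31 minute = 37.31 * 60 = 2238.6 s. 50.36 s is already in s. Sum: 2238.6 + 50.36 = 2288.96 s. 1 hour = 3600 s, so 2288.96 s = 2288.96 / 3600 = 0.63582222 hour ≈ 0.6358 hour (4 s.f.). Final answer: 0.6358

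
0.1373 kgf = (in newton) 1 kgf = 9.80665 N, so 0.1373 kgf = 0.1373 * 9.80665 = 1.346453 N. 1.346453 N = 1.346453 newton ≈ 1.346 newton (4 s.f.). Final answer: 1.346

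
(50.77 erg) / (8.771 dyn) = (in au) 1 erg = 1e-07 J, so 50.77 erg = 50.77 * 1e-07 = 5.077e-06 J. 1 dyn = 1e-05 N, so 8.771 dyn = 8.771 * 1e-05 = 8.771e-05 N. Combine: 5.077e-06 J / 8.771e-05 N = 0.057883936 m. 1 au = 1.4959787e+11 m, so 0.057883936 m = 0.057883936 / 1.4959787e+11 = 3.8693021e-13 au ≈ 3.869e-13 au (4 s.f.). Final answer: 3.869e-13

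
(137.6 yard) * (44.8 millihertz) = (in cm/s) 563.7. Check: 1 yard = 0.9144 m, so 137.6 yard = 137.6 * 0.9144 = 125.82144 m. 1 millihertz = 0.001 Hz, so 44.8 millihertz = 44.8 * 0.001 = 0.0448 Hz. Combine: 125.82144 m * 0.0448 Hz = 5.6368005 m/s. 1 cm/s = 0.01 m/s, so 5.6368005 m/s = 5.6368005 / 0.01 = 563.68005 cm/s ≈ 563.7 cm/s (4 s.f.).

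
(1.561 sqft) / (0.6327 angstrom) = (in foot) 1 sqft = 0.09290304 m^2, so 1.561 sqft = 1.561 * 0.09290304 = 0.14502165 m^2. 1 angstrom = 1e-10 m, so 0.6327 angstrom = 0.6327 * 1e-10 = 6.327e-11 m. Combine: 0.14502165 m^2 / 6.327e-11 m = 2.2921076e+09 m. 1 foot = 0.3048 m, so 2.2921076e+09 m = 2.2921076e+09 / 0.3048 = 7.5200379e+09 foot ≈ 7.52e+09 foot (4 s.f.). Final answer: 7.52e+09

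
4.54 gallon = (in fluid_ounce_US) 581.1. Check: 1 gallon = 0.0037854118 m^3, so 4.54 gallon = 4.54 * 0.0037854118 = 0.017185769 m^3. 1 fluid_ounce_US = 2.957353e-05 m^3, so 0.017185769 m^3 = 0.017185769 / 2.957353e-05 = 581.12 fluid_ounce_US ≈ 581.1 fluid_ounce_US (4 s.f.).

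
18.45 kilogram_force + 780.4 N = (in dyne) 1 kilogram_force = 9.80665 N, so 18.45 kilogram_force = 18.45 * 9.80665 = 180.93269 N. 780.4 N is already in N. Sum: 180.93269 + 780.4 = 961.33269 N. 1 dyne = 1e-05 N, so 961.33269 N = 961.33269 / 1e-05 = 96133269 dyne ≈ 9.613e+07 dyne (4 s.f.). Final answer: 9.613e+07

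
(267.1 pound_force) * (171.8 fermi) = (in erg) 0.002041. Check: 1 pound_force = 4.4482216 N, so 267.1 pound_force = 267.1 * 4.4482216 = 1188.12 N. 1 fermi = 1e-15 m, so 171.8 fermi = 171.8 * 1e-15 = 1.718e-13 m. Combine: 1188.12 N * 1.718e-13 m = 2.0411901e-10 J. 1 erg = 1e-07 J, so 2.0411901e-10 J = 2.0411901e-10 / 1e-07 = 0.0020411901 erg ≈ 0.002041 erg (4 s.f.).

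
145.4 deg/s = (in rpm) 1 deg/s = 0.017453293 rad/s, so 145.4 deg/s = 145.4 * 0.017453293 = 2.5377087 rad/s. 1 rpm = 0.10471976 rad/s, so 2.5377087 rad/s = 2.5377087 / 0.10471976 = 24.233333 rpm ≈ 24.23 rpm (4 s.f.). Final answer: 24.23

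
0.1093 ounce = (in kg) 1 ounce = 0.028349523 kg, so 0.1093 ounce = 0.1093 * 0.028349523 = 0.0030986029 kg. Result: 0.0030986029 kg ≈ 0.003099 kg (4 s.f.). Final answer: 0.003099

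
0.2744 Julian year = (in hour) 1 Julian year = 31557600 s, so 0.2744 Julian year = 0.2744 * 31557600 = 8659405.4 s. 1 hour = 3600 s, so 8659405.4 s = 8659405.4 / 3600 = 2405.3904 hour ≈ 2405 hour (4 s.f.). Final answer: 2405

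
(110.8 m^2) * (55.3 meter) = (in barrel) 110.8 m^2 is already in m^2. 55.3 meter = 55.3 m. Combine: 110.8 m^2 * 55.3 m = 6127.24 m^3. 1 barrel = 0.15898729 m^3, so 6127.24 m^3 = 6127.24 / 0.15898729 = 38539.18 barrel ≈ 3.854e+04 barrel (4 s.f.). Final answer: 3.854e+04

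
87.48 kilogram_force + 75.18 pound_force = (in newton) 1192. Check: 1 kilogram_force = 9.80665 N, so 87.48 kilogram_force = 87.48 * 9.80665 = 857.88574 N. 1 pound_force = 4.4482216 N, so 75.18 pound_force = 75.18 * 4.4482216 = 334.4173 N. Sum: 857.88574 + 334.4173 = 1192.303 N. 1192.303 N = 1192.303 newton ≈ 1192 newton (4 s.f.).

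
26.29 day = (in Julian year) 0.07198. Check: 1 day = 86400 s, so 26.29 day = 26.29 * 86400 = 2271456 s. 1 Julian year = 31557600 s, so 2271456 s = 2271456 / 31557600 = 0.071978097 Julian year ≈ 0.07198 Julian year (4 s.f.).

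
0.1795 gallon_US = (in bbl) 0.004274. Check: 1 gallon_US = 0.0037854118 m^3, so 0.1795 gallon_US = 0.1795 * 0.0037854118 = 0.00067948142 m^3. 1 bbl = 0.15898729 m^3, so 0.00067948142 m^3 = 0.00067948142 / 0.15898729 = 0.0042738095 bbl ≈ 0.004274 bbl (4 s.f.).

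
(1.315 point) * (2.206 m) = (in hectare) 1.023e-07. Check: 1 point = 0.00035277778 m, so 1.315 point = 1.315 * 0.00035277778 = 0.00046390278 m. 2.206 m is already in m. Combine: 0.00046390278 m * 2.206 m = 0.0010233695 m^2. 1 hectare = 10000 m^2, so 0.0010233695 m^2 = 0.0010233695 / 10000 = 1.0233695e-07 hectare ≈ 1.023e-07 hectare (4 s.f.).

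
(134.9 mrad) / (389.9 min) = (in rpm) 1 mrad = 0.001 rad, so 134.9 mrad = 134.9 * 0.001 = 0.1349 rad. 1 min = 60 s, so 389.9 min = 389.9 * 60 = 23394 s. Combine: 0.1349 rad / 23394 s = 5.7664358e-06 rad/s. 1 rpm = 0.10471976 rad/s, so 5.7664358e-06 rad/s = 5.7664358e-06 / 0.10471976 = 5.5065406e-05 rpm ≈ 5.507e-05 rpm (4 s.f.). Final answer: 5.507e-05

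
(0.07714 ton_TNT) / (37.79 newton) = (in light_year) 1 ton_TNT = 4.184e+09 J, so 0.07714 ton_TNT = 0.07714 * 4.184e+09 = 3.2275376e+08 J. 37.79 newton = 37.79 N. Combine: 3.2275376e+08 J / 37.79 N = 8540718.7 m. 1 light_year = 9.4607305e+15 m, so 8540718.7 m = 8540718.7 / 9.4607305e+15 = 9.0275468e-10 light_year ≈ 9.028e-10 light_year (4 s.f.). Final answer: 9.028e-10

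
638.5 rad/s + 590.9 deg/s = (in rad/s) 648.8. Check: 638.5 rad/s is already in rad/s. 1 deg/s = 0.017453293 rad/s, so 590.9 deg/s = 590.9 * 0.017453293 = 10.313151 rad/s. Sum: 638.5 + 10.313151 = 648.81315 rad/s. Result: 648.81315 rad/s ≈ 648.8 rad/s (4 s.f.).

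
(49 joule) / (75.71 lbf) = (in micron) 1.455e+05. Check: 49 joule = 49 J. 1 lbf = 4.4482216 N, so 75.71 lbf = 75.71 * 4.4482216 = 336.77486 N. Combine: 49 J / 336.77486 N = 0.1454978 m. 1 micron = 1e-06 m, so 0.1454978 m = 0.1454978 / 1e-06 = 145497.8 micron ≈ 1.455e+05 micron (4 s.f.).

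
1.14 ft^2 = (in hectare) 1 ft^2 = 0.09290304 m^2, so 1.14 ft^2 = 1.14 * 0.09290304 = 0.10590947 m^2. 1 hectare = 10000 m^2, so 0.10590947 m^2 = 0.10590947 / 10000 = 1.0590947e-05 hectare ≈ 1.059e-05 hectare (4 s.f.). Final answer: 1.059e-05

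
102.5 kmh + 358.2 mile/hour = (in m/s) 1 kmh = 0.27777778 m/s, so 102.5 kmh = 102.5 * 0.27777778 = 28.472222 m/s. 1 mile/hour = 0.44704 m/s, so 358.2 mile/hour = 358.2 * 0.44704 = 160.12973 m/s. Sum: 28.472222 + 160.12973 = 188.60195 m/s. Result: 188.60195 m/s ≈ 188.6 m/s (4 s.f.). Final answer: 188.6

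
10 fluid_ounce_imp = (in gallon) 1 fluid_ounce_imp = 2.8413063e-05 m^3, so 10 fluid_ounce_imp = 10 * 2.8413063e-05 = 0.00028413063 m^3. 1 gallon = 0.0037854118 m^3, so 0.00028413063 m^3 = 0.00028413063 / 0.0037854118 = 0.07505937 gallon ≈ 0.07506 gallon (4 s.f.). Final answer: 0.07506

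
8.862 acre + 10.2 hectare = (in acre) 34.07. Check: 1 acre = 4046.8564 m^2, so 8.862 acre = 8.862 * 4046.8564 = 35863.242 m^2. 1 hectare = 10000 m^2, so 10.2 hectare = 10.2 * 10000 = 102000 m^2. Sum: 35863.242 + 102000 = 137863.24 m^2. 1 acre = 4046.8564 m^2, so 137863.24 m^2 = 137863.24 / 4046.8564 = 34.066749 acre ≈ 34.07 acre (4 s.f.).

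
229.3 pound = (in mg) 1.04e+08. Check: 1 pound = 0.45359237 kg, so 229.3 pound = 229.3 * 0.45359237 = 104.00873 kg. 1 mg = 1e-06 kg, so 104.00873 kg = 104.00873 / 1e-06 = 1.0400873e+08 mg ≈ 1.04e+08 mg (4 s.f.).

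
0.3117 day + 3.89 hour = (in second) 4.093e+04. Check: 1 day = 86400 s, so 0.3117 day = 0.3117 * 86400 = 26930.88 s. 1 hour = 3600 s, so 3.89 hour = 3.89 * 3600 = 14004 s. Sum: 26930.88 + 14004 = 40934.88 s. 40934.88 s = 40934.88 second ≈ 4.093e+04 second (4 s.f.).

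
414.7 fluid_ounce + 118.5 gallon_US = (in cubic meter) 1 fluid_ounce = 2.957353e-05 m^3, so 414.7 fluid_ounce = 414.7 * 2.957353e-05 = 0.012264143 m^3. 1 gallon_US = 0.0037854118 m^3, so 118.5 gallon_US = 118.5 * 0.0037854118 = 0.4485713 m^3. Sum: 0.012264143 + 0.4485713 = 0.46083544 m^3. 0.46083544 m^3 = 0.46083544 cubic meter ≈ 0.4608 cubic meter (4 s.f.). Final answer: 0.4608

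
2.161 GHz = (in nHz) 2.161e+18. Check: 1 GHz = 1e+09 Hz, so 2.161 GHz = 2.161 * 1e+09 = 2.161e+09 Hz. 1 nHz = 1e-09 Hz, so 2.161e+09 Hz = 2.161e+09 / 1e-09 = 2.161e+18 nHz.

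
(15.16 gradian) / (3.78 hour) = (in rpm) 0.0001671. Check: 1 gradian = 0.015707963 rad, so 15.16 gradian = 15.16 * 0.015707963 = 0.23813272 rad. 1 hour = 3600 s, so 3.78 hour = 3.78 * 3600 = 13608 s. Combine: 0.23813272 rad / 13608 s = 1.7499465e-05 rad/s. 1 rpm = 0.10471976 rad/s, so 1.7499465e-05 rad/s = 1.7499465e-05 / 0.10471976 = 0.00016710758 rpm ≈ 0.0001671 rpm (4 s.f.).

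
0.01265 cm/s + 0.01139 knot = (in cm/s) 1 cm/s = 0.01 m/s, so 0.01265 cm/s = 0.01265 * 0.01 = 0.0001265 m/s. 1 knot = 0.51444444 m/s, so 0.01139 knot = 0.01139 * 0.51444444 = 0.0058595222 m/s. Sum: 0.0001265 + 0.0058595222 = 0.0059860222 m/s. 1 cm/s = 0.01 m/s, so 0.0059860222 m/s = 0.0059860222 / 0.01 = 0.59860222 cm/s ≈ 0.5986 cm/s (4 s.f.). Final answer: 0.5986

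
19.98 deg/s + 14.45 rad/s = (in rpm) 141.3. Check: 1 deg/s = 0.017453293 rad/s, so 19.98 deg/s = 19.98 * 0.017453293 = 0.34871678 rad/s. 14.45 rad/s is already in rad/s. Sum: 0.34871678 + 14.45 = 14.798717 rad/s. 1 rpm = 0.10471976 rad/s, so 14.798717 rad/s = 14.798717 / 0.10471976 = 141.31734 rpm ≈ 141.3 rpm (4 s.f.).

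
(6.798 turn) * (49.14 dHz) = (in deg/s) 1 turn = 6.2831853 rad, so 6.798 turn = 6.798 * 6.2831853 = 42.713094 rad. 1 dHz = 0.1 Hz, so 49.14 dHz = 49.14 * 0.1 = 4.914 Hz. Combine: 42.713094 rad * 4.914 Hz = 209.89214 rad/s. 1 deg/s = 0.017453293 rad/s, so 209.89214 rad/s = 209.89214 / 0.017453293 = 12025.934 deg/s ≈ 1.203e+04 deg/s (4 s.f.). Final answer: 1.203e+04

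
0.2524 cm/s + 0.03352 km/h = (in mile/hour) 0.02647. Check: 1 cm/s = 0.01 m/s, so 0.2524 cm/s = 0.2524 * 0.01 = 0.002524 m/s. 1 km/h = 0.27777778 m/s, so 0.03352 km/h = 0.03352 * 0.27777778 = 0.0093111111 m/s. Sum: 0.002524 + 0.0093111111 = 0.011835111 m/s. 1 mile/hour = 0.44704 m/s, so 0.011835111 m/s = 0.011835111 / 0.44704 = 0.02647439 mile/hour ≈ 0.02647 mile/hour (4 s.f.).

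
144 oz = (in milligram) 4.082e+06. Check: 1 oz = 0.028349523 kg, so 144 oz = 144 * 0.028349523 = 4.0823313 kg. 1 milligram = 1e-06 kg, so 4.0823313 kg = 4.0823313 / 1e-06 = 4082331.3 milligram ≈ 4.082e+06 milligram (4 s.f.).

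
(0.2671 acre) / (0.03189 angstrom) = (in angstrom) 3.39e+24. Check: 1 acre = 4046.8564 m^2, so 0.2671 acre = 0.2671 * 4046.8564 = 1080.9154 m^2. 1 angstrom = 1e-10 m, so 0.03189 angstrom = 0.03189 * 1e-10 = 3.189e-12 m. Combine: 1080.9154 m^2 / 3.189e-12 m = 3.3895119e+14 m. 1 angstrom = 1e-10 m, so 3.3895119e+14 m = 3.3895119e+14 / 1e-10 = 3.3895119e+24 angstrom ≈ 3.39e+24 angstrom (4 s.f.).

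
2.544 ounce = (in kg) 1 ounce = 0.028349523 kg, so 2.544 ounce = 2.544 * 0.028349523 = 0.072121187 kg. Result: 0.072121187 kg ≈ 0.07212 kg (4 s.f.). Final answer: 0.07212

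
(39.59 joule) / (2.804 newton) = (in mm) 1.412e+04. Check: 39.59 joule = 39.59 J. 2.804 newton = 2.804 N. Combine: 39.59 J / 2.804 N = 14.119116 m. 1 mm = 0.001 m, so 14.119116 m = 14.119116 / 0.001 = 14119.116 mm ≈ 1.412e+04 mm (4 s.f.).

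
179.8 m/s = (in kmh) 1 kmh = 0.27777778 m/s, so 179.8 m/s = 179.8 / 0.27777778 = 647.28 kmh ≈ 647.3 kmh (4 s.f.). Final answer: 647.3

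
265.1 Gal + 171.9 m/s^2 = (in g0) 1 Gal = 0.01 m/s^2, so 265.1 Gal = 265.1 * 0.01 = 2.651 m/s^2. 171.9 m/s^2 is already in m/s^2. Sum: 2.651 + 171.9 = 174.551 m/s^2. 1 g0 = 9.80665 m/s^2, so 174.551 m/s^2 = 174.551 / 9.80665 = 17.799248 g0 ≈ 17.8 g0 (4 s.f.). Final answer: 17.8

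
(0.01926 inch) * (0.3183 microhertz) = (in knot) 3.027e-10. Check: 1 inch = 0.0254 m, so 0.01926 inch = 0.01926 * 0.0254 = 0.000489204 m. 1 microhertz = 1e-06 Hz, so 0.3183 microhertz = 0.3183 * 1e-06 = 3.183e-07 Hz. Combine: 0.000489204 m * 3.183e-07 Hz = 1.5571363e-10 m/s. 1 knot = 0.51444444 m/s, so 1.5571363e-10 m/s = 1.5571363e-10 / 0.51444444 = 3.0268309e-10 knot ≈ 3.027e-10 knot (4 s.f.).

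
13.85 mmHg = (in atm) 1 mmHg = 133.32237 Pa, so 13.85 mmHg = 13.85 * 133.32237 = 1846.5148 Pa. 1 atm = 101325 Pa, so 1846.5148 Pa = 1846.5148 / 101325 = 0.018223684 atm ≈ 0.01822 atm (4 s.f.). Final answer: 0.01822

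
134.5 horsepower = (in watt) 1 horsepower = 745.69987 W, so 134.5 horsepower = 134.5 * 745.69987 = 100296.63 W. 100296.63 W = 100296.63 watt ≈ 1.003e+05 watt (4 s.f.). Final answer: 1.003e+05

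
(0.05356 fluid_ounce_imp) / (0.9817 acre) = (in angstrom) 3.831. Check: 1 fluid_ounce_imp = 2.8413063e-05 m^3, so 0.05356 fluid_ounce_imp = 0.05356 * 2.8413063e-05 = 1.5218036e-06 m^3. 1 acre = 4046.8564 m^2, so 0.9817 acre = 0.9817 * 4046.8564 = 3972.7989 m^2. Combine: 1.5218036e-06 m^3 / 3972.7989 m^2 = 3.8305579e-10 m. 1 angstrom = 1e-10 m, so 3.8305579e-10 m = 3.8305579e-10 / 1e-10 = 3.8305579 angstrom ≈ 3.831 angstrom (4 s.f.).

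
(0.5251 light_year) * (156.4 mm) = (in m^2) 7.77e+14. Check: 1 light_year = 9.4607305e+15 m, so 0.5251 light_year = 0.5251 * 9.4607305e+15 = 4.9678296e+15 m. 1 mm = 0.001 m, so 156.4 mm = 156.4 * 0.001 = 0.1564 m. Combine: 4.9678296e+15 m * 0.1564 m = 7.7696854e+14 m^2. Result: 7.7696854e+14 m^2 ≈ 7.77e+14 m^2 (4 s.f.).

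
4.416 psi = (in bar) 1 psi = 6894.7573 Pa, so 4.416 psi = 4.416 * 6894.7573 = 30447.248 Pa. 1 bar = 100000 Pa, so 30447.248 Pa = 30447.248 / 100000 = 0.30447248 bar ≈ 0.3045 bar (4 s.f.). Final answer: 0.3045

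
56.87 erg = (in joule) 1 erg = 1e-07 J, so 56.87 erg = 56.87 * 1e-07 = 5.687e-06 J. 5.687e-06 J = 5.687e-06 joule. Final answer: 5.687e-06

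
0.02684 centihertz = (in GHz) 2.684e-13. Check: 1 centihertz = 0.01 Hz, so 0.02684 centihertz = 0.02684 * 0.01 = 0.0002684 Hz. 1 GHz = 1e+09 Hz, so 0.0002684 Hz = 0.0002684 / 1e+09 = 2.684e-13 GHz.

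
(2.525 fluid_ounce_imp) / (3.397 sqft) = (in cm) 0.02273. Check: 1 fluid_ounce_imp = 2.8413063e-05 m^3, so 2.525 fluid_ounce_imp = 2.525 * 2.8413063e-05 = 7.1742983e-05 m^3. 1 sqft = 0.09290304 m^2, so 3.397 sqft = 3.397 * 0.09290304 = 0.31559163 m^2. Combine: 7.1742983e-05 m^3 / 0.31559163 m^2 = 0.00022732854 m. 1 cm = 0.01 m, so 0.00022732854 m = 0.00022732854 / 0.01 = 0.022732854 cm ≈ 0.02273 cm (4 s.f.).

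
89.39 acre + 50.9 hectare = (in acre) 1 acre = 4046.8564 m^2, so 89.39 acre = 89.39 * 4046.8564 = 361748.5 m^2. 1 hectare = 10000 m^2, so 50.9 hectare = 50.9 * 10000 = 509000 m^2. Sum: 361748.5 + 509000 = 870748.5 m^2. 1 acre = 4046.8564 m^2, so 870748.5 m^2 = 870748.5 / 4046.8564 = 215.16664 acre ≈ 215.2 acre (4 s.f.). Final answer: 215.2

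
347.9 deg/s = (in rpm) 57.98. Check: 1 deg/s = 0.017453293 rad/s, so 347.9 deg/s = 347.9 * 0.017453293 = 6.0720005 rad/s. 1 rpm = 0.10471976 rad/s, so 6.0720005 rad/s = 6.0720005 / 0.10471976 = 57.983333 rpm ≈ 57.98 rpm (4 s.f.).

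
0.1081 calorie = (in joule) 1 calorie = 4.184 J, so 0.1081 calorie = 0.1081 * 4.184 = 0.4522904 J. 0.4522904 J = 0.4522904 joule ≈ 0.4523 joule (4 s.f.). Final answer: 0.4523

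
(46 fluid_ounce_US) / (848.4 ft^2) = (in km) 1.726e-08. Check: 1 fluid_ounce_US = 2.957353e-05 m^3, so 46 fluid_ounce_US = 46 * 2.957353e-05 = 0.0013603824 m^3. 1 ft^2 = 0.09290304 m^2, so 848.4 ft^2 = 848.4 * 0.09290304 = 78.818939 m^2. Combine: 0.0013603824 m^3 / 78.818939 m^2 = 1.7259587e-05 m. 1 km = 1000 m, so 1.7259587e-05 m = 1.7259587e-05 / 1000 = 1.7259587e-08 km ≈ 1.726e-08 km (4 s.f.).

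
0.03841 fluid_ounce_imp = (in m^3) 1.091e-06. Check: 1 fluid_ounce_imp = 2.8413063e-05 m^3, so 0.03841 fluid_ounce_imp = 0.03841 * 2.8413063e-05 = 1.0913457e-06 m^3. Result: 1.0913457e-06 m^3 ≈ 1.091e-06 m^3 (4 s.f.).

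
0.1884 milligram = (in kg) 1.884e-07. Check: 1 milligram = 1e-06 kg, so 0.1884 milligram = 0.1884 * 1e-06 = 1.884e-07 kg. Result: 1.884e-07 kg.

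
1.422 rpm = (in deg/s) 1 rpm = 0.10471976 rad/s, so 1.422 rpm = 1.422 * 0.10471976 = 0.14891149 rad/s. 1 deg/s = 0.017453293 rad/s, so 0.14891149 rad/s = 0.14891149 / 0.017453293 = 8.532 deg/s. Final answer: 8.532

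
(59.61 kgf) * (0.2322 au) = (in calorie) 1 kgf = 9.80665 N, so 59.61 kgf = 59.61 * 9.80665 = 584.57441 N. 1 au = 1.4959787e+11 m, so 0.2322 au = 0.2322 * 1.4959787e+11 = 3.4736626e+10 m. Combine: 584.57441 N * 3.4736626e+10 m = 2.0306142e+13 J. 1 calorie = 4.184 J, so 2.0306142e+13 J = 2.0306142e+13 / 4.184 = 4.8532845e+12 calorie ≈ 4.853e+12 calorie (4 s.f.). Final answer: 4.853e+12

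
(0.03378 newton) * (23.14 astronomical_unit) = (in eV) 7.299e+29. Check: 0.03378 newton = 0.03378 N. 1 astronomical_unit = 1.4959787e+11 m, so 23.14 astronomical_unit = 23.14 * 1.4959787e+11 = 3.4616947e+12 m. Combine: 0.03378 N * 3.4616947e+12 m = 1.1693605e+11 J. 1 eV = 1.6021766e-19 J, so 1.1693605e+11 J = 1.1693605e+11 / 1.6021766e-19 = 7.298574e+29 eV ≈ 7.299e+29 eV (4 s.f.).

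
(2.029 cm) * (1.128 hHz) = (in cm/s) 1 cm = 0.01 m, so 2.029 cm = 2.029 * 0.01 = 0.02029 m. 1 hHz = 100 Hz, so 1.128 hHz = 1.128 * 100 = 112.8 Hz. Combine: 0.02029 m * 112.8 Hz = 2.288712 m/s. 1 cm/s = 0.01 m/s, so 2.288712 m/s = 2.288712 / 0.01 = 228.8712 cm/s ≈ 228.9 cm/s (4 s.f.). Final answer: 228.9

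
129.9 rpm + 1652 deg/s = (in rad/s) 42.44. Check: 1 rpm = 0.10471976 rad/s, so 129.9 rpm = 129.9 * 0.10471976 = 13.603096 rad/s. 1 deg/s = 0.017453293 rad/s, so 1652 deg/s = 1652 * 0.017453293 = 28.832839 rad/s. Sum: 13.603096 + 28.832839 = 42.435935 rad/s. Result: 42.435935 rad/s ≈ 42.44 rad/s (4 s.f.).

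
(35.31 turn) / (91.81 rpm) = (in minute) 1 turn = 6.2831853 rad, so 35.31 turn = 35.31 * 6.2831853 = 221.85927 rad. 1 rpm = 0.10471976 rad/s, so 91.81 rpm = 91.81 * 0.10471976 = 9.6143207 rad/s. Combine: 221.85927 rad / 9.6143207 rad/s = 23.075918 s. 1 minute = 60 s, so 23.075918 s = 23.075918 / 60 = 0.38459863 minute ≈ 0.3846 minute (4 s.f.). Final answer: 0.3846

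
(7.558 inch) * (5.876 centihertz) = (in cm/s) 1 inch = 0.0254 m, so 7.558 inch = 7.558 * 0.0254 = 0.1919732 m. 1 centihertz = 0.01 Hz, so 5.876 centihertz = 5.876 * 0.01 = 0.05876 Hz. Combine: 0.1919732 m * 0.05876 Hz = 0.011280345 m/s. 1 cm/s = 0.01 m/s, so 0.011280345 m/s = 0.011280345 / 0.01 = 1.1280345 cm/s ≈ 1.128 cm/s (4 s.f.). Final answer: 1.128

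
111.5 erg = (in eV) 1 erg = 1e-07 J, so 111.5 erg = 111.5 * 1e-07 = 1.115e-05 J. 1 eV = 1.6021766e-19 J, so 1.115e-05 J = 1.115e-05 / 1.6021766e-19 = 6.9592826e+13 eV ≈ 6.959e+13 eV (4 s.f.). Final answer: 6.959e+13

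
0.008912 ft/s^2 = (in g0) 1 ft/s^2 = 0.3048 m/s^2, so 0.008912 ft/s^2 = 0.008912 * 0.3048 = 0.0027163776 m/s^2. 1 g0 = 9.80665 m/s^2, so 0.0027163776 m/s^2 = 0.0027163776 / 9.80665 = 0.00027699343 g0 ≈ 0.000277 g0 (4 s.f.). Final answer: 0.000277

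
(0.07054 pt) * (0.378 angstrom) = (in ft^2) 1 pt = 0.00035277778 m, so 0.07054 pt = 0.07054 * 0.00035277778 = 2.4884944e-05 m. 1 angstrom = 1e-10 m, so 0.378 angstrom = 0.378 * 1e-10 = 3.78e-11 m. Combine: 2.4884944e-05 m * 3.78e-11 m = 9.406509e-16 m^2. 1 ft^2 = 0.09290304 m^2, so 9.406509e-16 m^2 = 9.406509e-16 / 0.09290304 = 1.0125082e-14 ft^2 ≈ 1.013e-14 ft^2 (4 s.f.). Final answer: 1.013e-14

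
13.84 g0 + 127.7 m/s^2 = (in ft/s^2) 1 g0 = 9.80665 m/s^2, so 13.84 g0 = 13.84 * 9.80665 = 135.72404 m/s^2. 127.7 m/s^2 is already in m/s^2. Sum: 135.72404 + 127.7 = 263.42404 m/s^2. 1 ft/s^2 = 0.3048 m/s^2, so 263.42404 m/s^2 = 263.42404 / 0.3048 = 864.25209 ft/s^2 ≈ 864.3 ft/s^2 (4 s.f.). Final answer: 864.3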